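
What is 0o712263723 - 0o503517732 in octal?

Subtract column by column in base 8:
  3-2 → 1
  2-3 → 7 (borrow)
  7-7-1 → 7 (borrow)
  3-7-1 → 3 (borrow)
  6-1-1 → 4
  2-5 → 5 (borrow)
  2-3-1 → 6 (borrow)
  1-0-1 → 0
  7-5 → 2

0o206543771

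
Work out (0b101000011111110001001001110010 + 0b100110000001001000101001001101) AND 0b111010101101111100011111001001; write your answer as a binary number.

0b1010100000111000010010001001

Add column by column in base 2, right to left:
  0+1 = 1
  1+0 = 1
  0+1 = 1
  0+1 = 1
  1+0 = 1
  1+0 = 1
  1+1 = 0 carry 1
  0+0+1 = 1
  0+0 = 0
  1+1 = 0 carry 1
  0+0+1 = 1
  0+1 = 1
  1+0 = 1
  0+0 = 0
  0+0 = 0
  0+1 = 1
  1+0 = 1
  1+0 = 1
  1+1 = 0 carry 1
  1+0+1 = 0 carry 1
  1+0+1 = 0 carry 1
  1+0+1 = 0 carry 1
  1+0+1 = 0 carry 1
  0+0+1 = 1
  0+0 = 0
  0+1 = 1
  0+1 = 1
  1+0 = 1
  0+0 = 0
  1+1 = 0 carry 1
  final carry 1
Sum = 0b1001110100000111001110010111111; now AND with 0b111010101101111100011111001001:
  1001110100000111001110010111111
& 0111010101101111100011111001001
= 0001010100000111000010010001001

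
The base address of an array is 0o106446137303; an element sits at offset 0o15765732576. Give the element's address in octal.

0o124434072101

Add column by column in base 8, right to left:
  3+6 = 1 carry 1
  0+7+1 = 0 carry 1
  3+5+1 = 1 carry 1
  7+2+1 = 2 carry 1
  3+3+1 = 7
  1+7 = 0 carry 1
  6+5+1 = 4 carry 1
  4+6+1 = 3 carry 1
  4+7+1 = 4 carry 1
  6+5+1 = 4 carry 1
  0+1+1 = 2
  1+0 = 1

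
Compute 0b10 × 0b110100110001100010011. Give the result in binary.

0b1101001100011000100110

Multiply each base-2 digit by 2, carrying:
  1×2 = 2 → write 0 carry 1
  1×2+1 = 3 → write 1 carry 1
  0×2+1 = 1 → write 1
  0×2 = 0 → write 0
  1×2 = 2 → write 0 carry 1
  0×2+1 = 1 → write 1
  0×2 = 0 → write 0
  0×2 = 0 → write 0
  1×2 = 2 → write 0 carry 1
  1×2+1 = 3 → write 1 carry 1
  0×2+1 = 1 → write 1
  0×2 = 0 → write 0
  0×2 = 0 → write 0
  1×2 = 2 → write 0 carry 1
  1×2+1 = 3 → write 1 carry 1
  0×2+1 = 1 → write 1
  0×2 = 0 → write 0
  1×2 = 2 → write 0 carry 1
  0×2+1 = 1 → write 1
  1×2 = 2 → write 0 carry 1
  1×2+1 = 3 → write 1 carry 1
  remaining carry: 1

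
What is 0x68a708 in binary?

0b11010001010011100001000

Expand each hex digit to 4 bits: 6=0110 8=1000 a=1010 7=0111 0=0000 8=1000.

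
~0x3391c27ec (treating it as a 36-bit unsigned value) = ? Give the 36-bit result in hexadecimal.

0xcc6e3d813

Each hex digit d becomes f−d:
  3→c, 3→c, 9→6, 1→e, c→3, 2→d, 7→8, e→1, c→3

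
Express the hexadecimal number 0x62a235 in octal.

Expand each hex digit to 4 bits: 6=0110 2=0010 a=1010 2=0010 3=0011 5=0101.
Group the bits in threes: 011 000 101 010 001 000 110 101 → 30521065.

0o30521065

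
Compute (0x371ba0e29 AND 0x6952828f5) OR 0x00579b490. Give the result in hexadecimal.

0x21579bcb1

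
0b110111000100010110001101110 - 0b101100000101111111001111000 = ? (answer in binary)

0b1010111110010110111110110

Subtract column by column in base 2:
  0-0 → 0
  1-0 → 1
  1-0 → 1
  1-1 → 0
  0-1 → 1 (borrow)
  1-1-1 → 1 (borrow)
  1-1-1 → 1 (borrow)
  0-0-1 → 1 (borrow)
  0-0-1 → 1 (borrow)
  0-1-1 → 0 (borrow)
  1-1-1 → 1 (borrow)
  1-1-1 → 1 (borrow)
  0-1-1 → 0 (borrow)
  1-1-1 → 1 (borrow)
  0-1-1 → 0 (borrow)
  0-1-1 → 0 (borrow)
  0-0-1 → 1 (borrow)
  1-1-1 → 1 (borrow)
  0-0-1 → 1 (borrow)
  0-0-1 → 1 (borrow)
  0-0-1 → 1 (borrow)
  1-0-1 → 0
  1-0 → 1
  1-1 → 0
  0-1 → 1 (borrow)
  1-0-1 → 0
  1-1 → 0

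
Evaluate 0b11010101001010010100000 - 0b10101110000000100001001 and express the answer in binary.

0b100111001001110010111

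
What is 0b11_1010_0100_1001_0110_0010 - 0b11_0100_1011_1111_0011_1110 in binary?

0b1011000101000100100

Subtract column by column in base 2:
  0-0 → 0
  1-1 → 0
  0-1 → 1 (borrow)
  0-1-1 → 0 (borrow)
  0-1-1 → 0 (borrow)
  1-1-1 → 1 (borrow)
  1-0-1 → 0
  0-0 → 0
  1-1 → 0
  0-1 → 1 (borrow)
  0-1-1 → 0 (borrow)
  1-1-1 → 1 (borrow)
  0-1-1 → 0 (borrow)
  0-1-1 → 0 (borrow)
  1-0-1 → 0
  0-1 → 1 (borrow)
  0-0-1 → 1 (borrow)
  1-0-1 → 0
  0-1 → 1 (borrow)
  1-0-1 → 0
  1-1 → 0
  1-1 → 0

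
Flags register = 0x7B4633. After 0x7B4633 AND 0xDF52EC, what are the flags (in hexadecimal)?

0x5B4220

AND each hex digit independently (no carries):
  7&D=5, B&F=B, 4&5=4, 6&2=2, 3&E=2, 3&C=0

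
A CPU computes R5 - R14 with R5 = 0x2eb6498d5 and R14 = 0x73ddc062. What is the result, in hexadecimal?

Subtract column by column in base 16:
  5-2 → 3
  d-6 → 7
  8-0 → 8
  9-c → d (borrow)
  4-d-1 → 6 (borrow)
  6-d-1 → 8 (borrow)
  b-3-1 → 7
  e-7 → 7
  2-0 → 2

0x27786d873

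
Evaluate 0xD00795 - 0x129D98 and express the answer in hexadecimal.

Subtract column by column in base 16:
  5-8 → D (borrow)
  9-9-1 → F (borrow)
  7-D-1 → 9 (borrow)
  0-9-1 → 6 (borrow)
  0-2-1 → D (borrow)
  D-1-1 → B

0xBD69FD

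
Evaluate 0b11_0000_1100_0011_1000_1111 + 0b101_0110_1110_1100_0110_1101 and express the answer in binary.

0b100001111010111111111100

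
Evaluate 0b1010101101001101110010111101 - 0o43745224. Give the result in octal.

0o1211211051

0b1010101101001101110010111101 = 0o1255156275 in octal.
Subtract column by column in base 8:
  5-4 → 1
  7-2 → 5
  2-2 → 0
  6-5 → 1
  5-4 → 1
  1-7 → 2 (borrow)
  5-3-1 → 1
  5-4 → 1
  2-0 → 2
  1-0 → 1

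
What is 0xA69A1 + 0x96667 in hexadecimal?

0x13D008

Add column by column in base 16, right to left:
  1+7 = 8
  A+6 = 0 carry 1
  9+6+1 = 0 carry 1
  6+6+1 = D
  A+9 = 3 carry 1
  final carry 1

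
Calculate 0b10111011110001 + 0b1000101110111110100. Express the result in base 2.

0b1001000110011100101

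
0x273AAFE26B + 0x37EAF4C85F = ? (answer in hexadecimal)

0x5F25A4AACA

Add column by column in base 16, right to left:
  B+F = A carry 1
  6+5+1 = C
  2+8 = A
  E+C = A carry 1
  F+4+1 = 4 carry 1
  A+F+1 = A carry 1
  A+A+1 = 5 carry 1
  3+E+1 = 2 carry 1
  7+7+1 = F
  2+3 = 5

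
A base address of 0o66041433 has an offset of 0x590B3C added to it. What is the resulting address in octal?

0o114247127

0x590B3C = 0o26205474 in octal.
Add column by column in base 8, right to left:
  3+4 = 7
  3+7 = 2 carry 1
  4+4+1 = 1 carry 1
  1+5+1 = 7
  4+0 = 4
  0+2 = 2
  6+6 = 4 carry 1
  6+2+1 = 1 carry 1
  final carry 1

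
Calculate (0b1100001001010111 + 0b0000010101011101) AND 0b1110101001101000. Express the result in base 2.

0b1100001000100000

Add column by column in base 2, right to left:
  1+1 = 0 carry 1
  1+0+1 = 0 carry 1
  1+1+1 = 1 carry 1
  0+1+1 = 0 carry 1
  1+1+1 = 1 carry 1
  0+0+1 = 1
  1+1 = 0 carry 1
  0+0+1 = 1
  0+1 = 1
  1+0 = 1
  0+1 = 1
  0+0 = 0
  0+0 = 0
  0+0 = 0
  1+0 = 1
  1+0 = 1
Sum = 0b1100011110110100; now AND with 0b1110101001101000:
  1100011110110100
& 1110101001101000
= 1100001000100000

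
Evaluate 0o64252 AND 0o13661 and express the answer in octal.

0o00240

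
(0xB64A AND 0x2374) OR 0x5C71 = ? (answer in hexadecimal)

0xB64A AND 0x2374 = 0x2240.
Then OR with 0x5C71.

0x7E71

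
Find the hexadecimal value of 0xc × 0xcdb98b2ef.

Multiply each base-16 digit by 12, carrying:
  f×12 = 180 → write 4 carry 11
  e×12+11 = 179 → write 3 carry 11
  2×12+11 = 35 → write 3 carry 2
  b×12+2 = 134 → write 6 carry 8
  8×12+8 = 104 → write 8 carry 6
  9×12+6 = 114 → write 2 carry 7
  b×12+7 = 139 → write b carry 8
  d×12+8 = 164 → write 4 carry 10
  c×12+10 = 154 → write a carry 9
  remaining carry: 9

0x9a4b286334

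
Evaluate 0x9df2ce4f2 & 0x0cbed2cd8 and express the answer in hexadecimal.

AND each hex digit independently (no carries):
  9&0=0, d&c=c, f&b=b, 2&e=2, c&d=c, e&2=2, 4&c=4, f&d=d, 2&8=0

0x0cb2c24d0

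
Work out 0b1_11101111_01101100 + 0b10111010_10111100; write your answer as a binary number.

Add column by column in base 2, right to left:
  0+0 = 0
  0+0 = 0
  1+1 = 0 carry 1
  1+1+1 = 1 carry 1
  0+1+1 = 0 carry 1
  1+1+1 = 1 carry 1
  1+0+1 = 0 carry 1
  0+1+1 = 0 carry 1
  1+0+1 = 0 carry 1
  1+1+1 = 1 carry 1
  1+0+1 = 0 carry 1
  1+1+1 = 1 carry 1
  0+1+1 = 0 carry 1
  1+1+1 = 1 carry 1
  1+0+1 = 0 carry 1
  1+1+1 = 1 carry 1
  1+0+1 = 0 carry 1
  final carry 1

0b101010101000101000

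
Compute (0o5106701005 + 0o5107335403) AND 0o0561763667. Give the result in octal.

0o222400

Add column by column in base 8, right to left:
  5+3 = 0 carry 1
  0+0+1 = 1
  0+4 = 4
  1+5 = 6
  0+3 = 3
  7+3 = 2 carry 1
  6+7+1 = 6 carry 1
  0+0+1 = 1
  1+1 = 2
  5+5 = 2 carry 1
  final carry 1
Sum = 0o12216236410; now AND with 0o0561763667:
  1&0=0, 2&0=0, 2&5=0, 1&6=0, 6&1=0, 2&7=2, 3&6=2, 6&3=2, 4&6=4, 1&6=0, 0&7=0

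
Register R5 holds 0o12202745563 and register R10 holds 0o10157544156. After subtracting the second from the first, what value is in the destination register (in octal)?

0o2023201405

Subtract column by column in base 8:
  3-6 → 5 (borrow)
  6-5-1 → 0
  5-1 → 4
  5-4 → 1
  4-4 → 0
  7-5 → 2
  2-7 → 3 (borrow)
  0-5-1 → 2 (borrow)
  2-1-1 → 0
  2-0 → 2
  1-1 → 0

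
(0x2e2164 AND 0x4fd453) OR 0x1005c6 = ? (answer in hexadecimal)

0x1e05c6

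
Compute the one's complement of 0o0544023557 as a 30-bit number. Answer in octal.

0o7233754220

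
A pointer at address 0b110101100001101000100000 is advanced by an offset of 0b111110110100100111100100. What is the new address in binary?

0b1110100010110010000000100

Add column by column in base 2, right to left:
  0+0 = 0
  0+0 = 0
  0+1 = 1
  0+0 = 0
  0+0 = 0
  1+1 = 0 carry 1
  0+1+1 = 0 carry 1
  0+1+1 = 0 carry 1
  0+1+1 = 0 carry 1
  1+0+1 = 0 carry 1
  0+0+1 = 1
  1+1 = 0 carry 1
  1+0+1 = 0 carry 1
  0+0+1 = 1
  0+1 = 1
  0+0 = 0
  0+1 = 1
  1+1 = 0 carry 1
  1+0+1 = 0 carry 1
  0+1+1 = 0 carry 1
  1+1+1 = 1 carry 1
  0+1+1 = 0 carry 1
  1+1+1 = 1 carry 1
  1+1+1 = 1 carry 1
  final carry 1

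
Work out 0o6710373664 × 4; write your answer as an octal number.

0o33441757320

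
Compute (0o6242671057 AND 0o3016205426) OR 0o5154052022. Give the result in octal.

0o7156253026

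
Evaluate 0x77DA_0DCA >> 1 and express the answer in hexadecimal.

0x3BED06E5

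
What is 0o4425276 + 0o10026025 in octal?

Add column by column in base 8, right to left:
  6+5 = 3 carry 1
  7+2+1 = 2 carry 1
  2+0+1 = 3
  5+6 = 3 carry 1
  2+2+1 = 5
  4+0 = 4
  4+0 = 4
  0+1 = 1

0o14453323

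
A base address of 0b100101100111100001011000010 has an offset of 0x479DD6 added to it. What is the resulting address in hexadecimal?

0x4FB6098

0b100101100111100001011000010 = 0x4B3C2C2 in hexadecimal.
Add column by column in base 16, right to left:
  2+6 = 8
  C+D = 9 carry 1
  2+D+1 = 0 carry 1
  C+9+1 = 6 carry 1
  3+7+1 = B
  B+4 = F
  4+0 = 4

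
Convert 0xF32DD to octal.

Expand each hex digit to 4 bits: F=1111 3=0011 2=0010 D=1101 D=1101.
Group the bits in threes: 011 110 011 001 011 011 101 → 3631335.

0o3631335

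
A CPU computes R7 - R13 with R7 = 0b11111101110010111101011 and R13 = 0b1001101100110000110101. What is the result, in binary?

Subtract column by column in base 2:
  1-1 → 0
  1-0 → 1
  0-1 → 1 (borrow)
  1-0-1 → 0
  0-1 → 1 (borrow)
  1-1-1 → 1 (borrow)
  1-0-1 → 0
  1-0 → 1
  1-0 → 1
  0-0 → 0
  1-1 → 0
  0-1 → 1 (borrow)
  0-0-1 → 1 (borrow)
  1-0-1 → 0
  1-1 → 0
  1-1 → 0
  0-0 → 0
  1-1 → 0
  1-1 → 0
  1-0 → 1
  1-0 → 1
  1-1 → 0
  1-0 → 1

0b10110000001100110110110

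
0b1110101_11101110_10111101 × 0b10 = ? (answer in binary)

0b111010111101110101111010

Multiply each base-2 digit by 2, carrying:
  1×2 = 2 → write 0 carry 1
  0×2+1 = 1 → write 1
  1×2 = 2 → write 0 carry 1
  1×2+1 = 3 → write 1 carry 1
  1×2+1 = 3 → write 1 carry 1
  1×2+1 = 3 → write 1 carry 1
  0×2+1 = 1 → write 1
  1×2 = 2 → write 0 carry 1
  0×2+1 = 1 → write 1
  1×2 = 2 → write 0 carry 1
  1×2+1 = 3 → write 1 carry 1
  1×2+1 = 3 → write 1 carry 1
  0×2+1 = 1 → write 1
  1×2 = 2 → write 0 carry 1
  1×2+1 = 3 → write 1 carry 1
  1×2+1 = 3 → write 1 carry 1
  1×2+1 = 3 → write 1 carry 1
  0×2+1 = 1 → write 1
  1×2 = 2 → write 0 carry 1
  0×2+1 = 1 → write 1
  1×2 = 2 → write 0 carry 1
  1×2+1 = 3 → write 1 carry 1
  1×2+1 = 3 → write 1 carry 1
  remaining carry: 1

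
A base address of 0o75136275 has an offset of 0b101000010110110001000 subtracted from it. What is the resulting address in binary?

0o75136275 = 0b111101001011110010111101 in binary.
Subtract column by column in base 2:
  1-0 → 1
  0-0 → 0
  1-0 → 1
  1-1 → 0
  1-0 → 1
  1-0 → 1
  0-0 → 0
  1-1 → 0
  0-1 → 1 (borrow)
  0-0-1 → 1 (borrow)
  1-1-1 → 1 (borrow)
  1-1-1 → 1 (borrow)
  1-0-1 → 0
  1-1 → 0
  0-0 → 0
  1-0 → 1
  0-0 → 0
  0-0 → 0
  1-1 → 0
  0-0 → 0
  1-1 → 0
  1-0 → 1
  1-0 → 1
  1-0 → 1

0b111000001000111100110101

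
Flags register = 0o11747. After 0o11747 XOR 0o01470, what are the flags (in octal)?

0o10337

XOR each oct digit independently (no carries):
  1^0=1, 1^1=0, 7^4=3, 4^7=3, 7^0=7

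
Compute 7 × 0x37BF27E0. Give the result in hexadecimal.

Multiply each base-16 digit by 7, carrying:
  0×7 = 0 → write 0
  E×7 = 98 → write 2 carry 6
  7×7+6 = 55 → write 7 carry 3
  2×7+3 = 17 → write 1 carry 1
  F×7+1 = 106 → write A carry 6
  B×7+6 = 83 → write 3 carry 5
  7×7+5 = 54 → write 6 carry 3
  3×7+3 = 24 → write 8 carry 1
  remaining carry: 1

0x1863A1720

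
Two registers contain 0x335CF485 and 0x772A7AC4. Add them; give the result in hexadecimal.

0xAA876F49

Add column by column in base 16, right to left:
  5+4 = 9
  8+C = 4 carry 1
  4+A+1 = F
  F+7 = 6 carry 1
  C+A+1 = 7 carry 1
  5+2+1 = 8
  3+7 = A
  3+7 = A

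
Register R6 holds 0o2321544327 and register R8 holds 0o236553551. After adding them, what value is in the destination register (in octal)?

Add column by column in base 8, right to left:
  7+1 = 0 carry 1
  2+5+1 = 0 carry 1
  3+5+1 = 1 carry 1
  4+3+1 = 0 carry 1
  4+5+1 = 2 carry 1
  5+5+1 = 3 carry 1
  1+6+1 = 0 carry 1
  2+3+1 = 6
  3+2 = 5
  2+0 = 2

0o2560320100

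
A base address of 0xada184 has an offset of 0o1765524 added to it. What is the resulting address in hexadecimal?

0xb58cd8

0o1765524 = 0x7eb54 in hexadecimal.
Add column by column in base 16, right to left:
  4+4 = 8
  8+5 = d
  1+b = c
  a+e = 8 carry 1
  d+7+1 = 5 carry 1
  a+0+1 = b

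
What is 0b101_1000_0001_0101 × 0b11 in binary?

0b10000100000111111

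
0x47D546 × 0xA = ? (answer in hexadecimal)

0x2CE54BC

Multiply each base-16 digit by 10, carrying:
  6×10 = 60 → write C carry 3
  4×10+3 = 43 → write B carry 2
  5×10+2 = 52 → write 4 carry 3
  D×10+3 = 133 → write 5 carry 8
  7×10+8 = 78 → write E carry 4
  4×10+4 = 44 → write C carry 2
  remaining carry: 2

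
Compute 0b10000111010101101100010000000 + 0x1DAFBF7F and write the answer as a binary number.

0b101110100110101001011111111111

0x1DAFBF7F = 0b11101101011111011111101111111 in binary.
Add column by column in base 2, right to left:
  0+1 = 1
  0+1 = 1
  0+1 = 1
  0+1 = 1
  0+1 = 1
  0+1 = 1
  0+1 = 1
  1+0 = 1
  0+1 = 1
  0+1 = 1
  0+1 = 1
  1+1 = 0 carry 1
  1+1+1 = 1 carry 1
  0+1+1 = 0 carry 1
  1+0+1 = 0 carry 1
  1+1+1 = 1 carry 1
  0+1+1 = 0 carry 1
  1+1+1 = 1 carry 1
  0+1+1 = 0 carry 1
  1+1+1 = 1 carry 1
  0+0+1 = 1
  1+1 = 0 carry 1
  1+0+1 = 0 carry 1
  1+1+1 = 1 carry 1
  0+1+1 = 0 carry 1
  0+0+1 = 1
  0+1 = 1
  0+1 = 1
  1+1 = 0 carry 1
  final carry 1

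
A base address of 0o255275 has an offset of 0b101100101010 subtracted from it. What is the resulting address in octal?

0o247623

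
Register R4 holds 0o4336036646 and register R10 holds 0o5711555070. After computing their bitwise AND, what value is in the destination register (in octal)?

0o4310014040

AND each oct digit independently (no carries):
  4&5=4, 3&7=3, 3&1=1, 6&1=0, 0&5=0, 3&5=1, 6&5=4, 6&0=0, 4&7=4, 6&0=0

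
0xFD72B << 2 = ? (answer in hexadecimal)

2 bits is not a whole number of base-16 digits; in binary: 11111101011100101011 << 2 = 1111110101110010101100.

0x3F5CAC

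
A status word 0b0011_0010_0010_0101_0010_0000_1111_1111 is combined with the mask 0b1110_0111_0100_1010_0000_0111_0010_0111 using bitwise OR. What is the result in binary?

OR bit by bit (1 where either bit is 1):
  00110010001001010010000011111111
| 11100111010010100000011100100111
= 11110111011011110010011111111111

0b11110111011011110010011111111111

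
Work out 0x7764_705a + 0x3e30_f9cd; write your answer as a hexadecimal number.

0xb5956a27

Add column by column in base 16, right to left:
  a+d = 7 carry 1
  5+c+1 = 2 carry 1
  0+9+1 = a
  7+f = 6 carry 1
  4+0+1 = 5
  6+3 = 9
  7+e = 5 carry 1
  7+3+1 = b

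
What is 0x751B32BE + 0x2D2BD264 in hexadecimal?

0xA2470522

Add column by column in base 16, right to left:
  E+4 = 2 carry 1
  B+6+1 = 2 carry 1
  2+2+1 = 5
  3+D = 0 carry 1
  B+B+1 = 7 carry 1
  1+2+1 = 4
  5+D = 2 carry 1
  7+2+1 = A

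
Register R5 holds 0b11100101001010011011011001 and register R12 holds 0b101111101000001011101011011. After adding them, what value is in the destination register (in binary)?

0b1001100010001011111000110100

Add column by column in base 2, right to left:
  1+1 = 0 carry 1
  0+1+1 = 0 carry 1
  0+0+1 = 1
  1+1 = 0 carry 1
  1+1+1 = 1 carry 1
  0+0+1 = 1
  1+1 = 0 carry 1
  1+0+1 = 0 carry 1
  0+1+1 = 0 carry 1
  1+1+1 = 1 carry 1
  1+1+1 = 1 carry 1
  0+0+1 = 1
  0+1 = 1
  1+0 = 1
  0+0 = 0
  1+0 = 1
  0+0 = 0
  0+0 = 0
  1+1 = 0 carry 1
  0+0+1 = 1
  1+1 = 0 carry 1
  0+1+1 = 0 carry 1
  0+1+1 = 0 carry 1
  1+1+1 = 1 carry 1
  1+1+1 = 1 carry 1
  1+0+1 = 0 carry 1
  0+1+1 = 0 carry 1
  final carry 1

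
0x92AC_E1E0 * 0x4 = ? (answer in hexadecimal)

0x24AB38780

Multiply each base-16 digit by 4, carrying:
  0×4 = 0 → write 0
  E×4 = 56 → write 8 carry 3
  1×4+3 = 7 → write 7
  E×4 = 56 → write 8 carry 3
  C×4+3 = 51 → write 3 carry 3
  A×4+3 = 43 → write B carry 2
  2×4+2 = 10 → write A
  9×4 = 36 → write 4 carry 2
  remaining carry: 2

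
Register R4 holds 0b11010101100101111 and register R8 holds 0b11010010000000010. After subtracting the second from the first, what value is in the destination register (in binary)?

0b11100101101

Subtract column by column in base 2:
  1-0 → 1
  1-1 → 0
  1-0 → 1
  1-0 → 1
  0-0 → 0
  1-0 → 1
  0-0 → 0
  0-0 → 0
  1-0 → 1
  1-0 → 1
  0-1 → 1 (borrow)
  1-0-1 → 0
  0-0 → 0
  1-1 → 0
  0-0 → 0
  1-1 → 0
  1-1 → 0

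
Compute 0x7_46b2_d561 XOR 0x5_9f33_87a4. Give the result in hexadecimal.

0x2d98152c5

XOR each hex digit independently (no carries):
  7^5=2, 4^9=d, 6^f=9, b^3=8, 2^3=1, d^8=5, 5^7=2, 6^a=c, 1^4=5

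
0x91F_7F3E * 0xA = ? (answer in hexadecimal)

Multiply each base-16 digit by 10, carrying:
  E×10 = 140 → write C carry 8
  3×10+8 = 38 → write 6 carry 2
  F×10+2 = 152 → write 8 carry 9
  7×10+9 = 79 → write F carry 4
  F×10+4 = 154 → write A carry 9
  1×10+9 = 19 → write 3 carry 1
  9×10+1 = 91 → write B carry 5
  remaining carry: 5

0x5B3AF86C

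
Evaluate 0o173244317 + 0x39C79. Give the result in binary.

0b1111100001110010101001000

0o173244317 = 0b1111011010100100011001111 in binary.
0x39C79 = 0b111001110001111001 in binary.
Add column by column in base 2, right to left:
  1+1 = 0 carry 1
  1+0+1 = 0 carry 1
  1+0+1 = 0 carry 1
  1+1+1 = 1 carry 1
  0+1+1 = 0 carry 1
  0+1+1 = 0 carry 1
  1+1+1 = 1 carry 1
  1+0+1 = 0 carry 1
  0+0+1 = 1
  0+0 = 0
  0+1 = 1
  1+1 = 0 carry 1
  0+1+1 = 0 carry 1
  0+0+1 = 1
  1+0 = 1
  0+1 = 1
  1+1 = 0 carry 1
  0+1+1 = 0 carry 1
  1+0+1 = 0 carry 1
  1+0+1 = 0 carry 1
  0+0+1 = 1
  1+0 = 1
  1+0 = 1
  1+0 = 1
  1+0 = 1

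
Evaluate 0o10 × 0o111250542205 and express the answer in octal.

0o1112505422050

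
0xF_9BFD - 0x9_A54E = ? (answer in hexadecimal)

0x5F6AF

Subtract column by column in base 16:
  D-E → F (borrow)
  F-4-1 → A
  B-5 → 6
  9-A → F (borrow)
  F-9-1 → 5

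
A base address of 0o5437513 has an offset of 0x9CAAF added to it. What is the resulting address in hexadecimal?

0x2009FA

0o5437513 = 0x163F4B in hexadecimal.
Add column by column in base 16, right to left:
  B+F = A carry 1
  4+A+1 = F
  F+A = 9 carry 1
  3+C+1 = 0 carry 1
  6+9+1 = 0 carry 1
  1+0+1 = 2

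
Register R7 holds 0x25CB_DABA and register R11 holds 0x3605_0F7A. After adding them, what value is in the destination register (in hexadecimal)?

0x5BD0EA34

Add column by column in base 16, right to left:
  A+A = 4 carry 1
  B+7+1 = 3 carry 1
  A+F+1 = A carry 1
  D+0+1 = E
  B+5 = 0 carry 1
  C+0+1 = D
  5+6 = B
  2+3 = 5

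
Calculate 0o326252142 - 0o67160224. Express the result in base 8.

0o237071716

Subtract column by column in base 8:
  2-4 → 6 (borrow)
  4-2-1 → 1
  1-2 → 7 (borrow)
  2-0-1 → 1
  5-6 → 7 (borrow)
  2-1-1 → 0
  6-7 → 7 (borrow)
  2-6-1 → 3 (borrow)
  3-0-1 → 2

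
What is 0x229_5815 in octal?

0o212254025

Expand each hex digit to 4 bits: 2=0010 2=0010 9=1001 5=0101 8=1000 1=0001 5=0101.
Group the bits in threes: 010 001 010 010 101 100 000 010 101 → 212254025.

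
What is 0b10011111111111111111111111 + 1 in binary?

0b10100000000000000000000000

The trailing 23 digits are 1 (max in base 2), so adding 1 cascades: they roll to 0 and the next digit up increments.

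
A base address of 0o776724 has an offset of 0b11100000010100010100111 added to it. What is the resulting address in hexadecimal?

0o776724 = 0x3fdd4 in hexadecimal.
0b11100000010100010100111 = 0x7028a7 in hexadecimal.
Add column by column in base 16, right to left:
  4+7 = b
  d+a = 7 carry 1
  d+8+1 = 6 carry 1
  f+2+1 = 2 carry 1
  3+0+1 = 4
  0+7 = 7

0x74267b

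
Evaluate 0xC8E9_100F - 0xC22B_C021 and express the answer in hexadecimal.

0x6BD4FEE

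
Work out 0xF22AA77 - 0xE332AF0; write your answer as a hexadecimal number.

Subtract column by column in base 16:
  7-0 → 7
  7-F → 8 (borrow)
  A-A-1 → F (borrow)
  A-2-1 → 7
  2-3 → F (borrow)
  2-3-1 → E (borrow)
  F-E-1 → 0

0xEF7F87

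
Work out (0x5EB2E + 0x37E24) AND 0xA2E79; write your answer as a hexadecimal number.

0x82850

Add column by column in base 16, right to left:
  E+4 = 2 carry 1
  2+2+1 = 5
  B+E = 9 carry 1
  E+7+1 = 6 carry 1
  5+3+1 = 9
Sum = 0x96952; now AND with 0xA2E79:
  9&A=8, 6&2=2, 9&E=8, 5&7=5, 2&9=0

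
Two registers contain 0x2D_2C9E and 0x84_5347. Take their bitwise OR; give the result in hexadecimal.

OR each hex digit independently (no carries):
  2|8=A, D|4=D, 2|5=7, C|3=F, 9|4=D, E|7=F

0xAD7FDF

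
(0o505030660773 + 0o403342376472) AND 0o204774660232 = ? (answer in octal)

0o370240020

Add column by column in base 8, right to left:
  3+2 = 5
  7+7 = 6 carry 1
  7+4+1 = 4 carry 1
  0+6+1 = 7
  6+7 = 5 carry 1
  6+3+1 = 2 carry 1
  0+2+1 = 3
  3+4 = 7
  0+3 = 3
  5+3 = 0 carry 1
  0+0+1 = 1
  5+4 = 1 carry 1
  final carry 1
Sum = 0o1110373257465; now AND with 0o204774660232:
  1&0=0, 1&2=0, 1&0=0, 0&4=0, 3&7=3, 7&7=7, 3&4=0, 2&6=2, 5&6=4, 7&0=0, 4&2=0, 6&3=2, 5&2=0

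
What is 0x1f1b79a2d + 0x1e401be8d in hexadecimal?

Add column by column in base 16, right to left:
  d+d = a carry 1
  2+8+1 = b
  a+e = 8 carry 1
  9+b+1 = 5 carry 1
  7+1+1 = 9
  b+0 = b
  1+4 = 5
  f+e = d carry 1
  1+1+1 = 3

0x3d5b958ba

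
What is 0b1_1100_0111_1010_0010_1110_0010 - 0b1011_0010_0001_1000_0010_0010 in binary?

Subtract column by column in base 2:
  0-0 → 0
  1-1 → 0
  0-0 → 0
  0-0 → 0
  0-0 → 0
  1-1 → 0
  1-0 → 1
  1-0 → 1
  0-0 → 0
  1-0 → 1
  0-0 → 0
  0-1 → 1 (borrow)
  0-1-1 → 0 (borrow)
  1-0-1 → 0
  0-0 → 0
  1-0 → 1
  1-0 → 1
  1-1 → 0
  1-0 → 1
  0-0 → 0
  0-1 → 1 (borrow)
  0-1-1 → 0 (borrow)
  1-0-1 → 0
  1-1 → 0
  1-0 → 1

0b1000101011000101011000000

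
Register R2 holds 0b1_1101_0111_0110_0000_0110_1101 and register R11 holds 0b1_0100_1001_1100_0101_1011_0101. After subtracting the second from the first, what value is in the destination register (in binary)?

Subtract column by column in base 2:
  1-1 → 0
  0-0 → 0
  1-1 → 0
  1-0 → 1
  0-1 → 1 (borrow)
  1-1-1 → 1 (borrow)
  1-0-1 → 0
  0-1 → 1 (borrow)
  0-1-1 → 0 (borrow)
  0-0-1 → 1 (borrow)
  0-1-1 → 0 (borrow)
  0-0-1 → 1 (borrow)
  0-0-1 → 1 (borrow)
  1-0-1 → 0
  1-1 → 0
  0-1 → 1 (borrow)
  1-1-1 → 1 (borrow)
  1-0-1 → 0
  1-0 → 1
  0-1 → 1 (borrow)
  1-0-1 → 0
  0-0 → 0
  1-1 → 0
  1-0 → 1
  1-1 → 0

0b100011011001101010111000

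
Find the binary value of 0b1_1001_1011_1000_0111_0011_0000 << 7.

Left shift by 7: append 7 zero bits.

0b11001101110000111001100000000000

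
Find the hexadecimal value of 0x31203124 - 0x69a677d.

Subtract column by column in base 16:
  4-d → 7 (borrow)
  2-7-1 → a (borrow)
  1-7-1 → 9 (borrow)
  3-6-1 → c (borrow)
  0-a-1 → 5 (borrow)
  2-9-1 → 8 (borrow)
  1-6-1 → a (borrow)
  3-0-1 → 2

0x2a85c9a7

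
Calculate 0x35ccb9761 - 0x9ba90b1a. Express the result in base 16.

Subtract column by column in base 16:
  1-a → 7 (borrow)
  6-1-1 → 4
  7-b → c (borrow)
  9-0-1 → 8
  b-9 → 2
  c-a → 2
  c-b → 1
  5-9 → c (borrow)
  3-0-1 → 2

0x2c1228c47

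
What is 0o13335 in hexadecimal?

Each octal digit is 3 bits: 1=001 3=011 3=011 3=011 5=101.
Group the bits into nibbles: 0001 0110 1101 1101 → 16dd.

0x16dd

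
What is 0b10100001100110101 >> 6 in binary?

Right shift by 6: drop the 6 least-significant bits.

0b10100001100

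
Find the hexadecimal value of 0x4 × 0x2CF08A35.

0xB3C228D4

Multiply each base-16 digit by 4, carrying:
  5×4 = 20 → write 4 carry 1
  3×4+1 = 13 → write D
  A×4 = 40 → write 8 carry 2
  8×4+2 = 34 → write 2 carry 2
  0×4+2 = 2 → write 2
  F×4 = 60 → write C carry 3
  C×4+3 = 51 → write 3 carry 3
  2×4+3 = 11 → write B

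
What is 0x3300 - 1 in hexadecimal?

The trailing 2 digits are 0, so subtracting 1 borrows through: they become F and the next digit up decrements.

0x32FF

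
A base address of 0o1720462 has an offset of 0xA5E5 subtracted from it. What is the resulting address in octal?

0o1575515

0xA5E5 = 0o122745 in octal.
Subtract column by column in base 8:
  2-5 → 5 (borrow)
  6-4-1 → 1
  4-7 → 5 (borrow)
  0-2-1 → 5 (borrow)
  2-2-1 → 7 (borrow)
  7-1-1 → 5
  1-0 → 1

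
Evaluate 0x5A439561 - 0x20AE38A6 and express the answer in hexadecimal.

Subtract column by column in base 16:
  1-6 → B (borrow)
  6-A-1 → B (borrow)
  5-8-1 → C (borrow)
  9-3-1 → 5
  3-E → 5 (borrow)
  4-A-1 → 9 (borrow)
  A-0-1 → 9
  5-2 → 3

0x39955CBB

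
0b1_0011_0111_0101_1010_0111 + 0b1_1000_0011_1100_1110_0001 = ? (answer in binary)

0b1010111011001010001000

Add column by column in base 2, right to left:
  1+1 = 0 carry 1
  1+0+1 = 0 carry 1
  1+0+1 = 0 carry 1
  0+0+1 = 1
  0+0 = 0
  1+1 = 0 carry 1
  0+1+1 = 0 carry 1
  1+1+1 = 1 carry 1
  1+0+1 = 0 carry 1
  0+0+1 = 1
  1+1 = 0 carry 1
  0+1+1 = 0 carry 1
  1+1+1 = 1 carry 1
  1+1+1 = 1 carry 1
  1+0+1 = 0 carry 1
  0+0+1 = 1
  1+0 = 1
  1+0 = 1
  0+0 = 0
  0+1 = 1
  1+1 = 0 carry 1
  final carry 1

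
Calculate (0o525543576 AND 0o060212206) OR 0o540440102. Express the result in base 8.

0o525543576 AND 0o060212206 = 0o020002006.
Then OR with 0o540440102.

0o560442106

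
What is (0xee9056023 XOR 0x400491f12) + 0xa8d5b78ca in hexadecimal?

0x1576a7f7fb

First 0xee9056023 XOR 0x400491f12 = 0xae94c7f31.
Add column by column in base 16, right to left:
  1+a = b
  3+c = f
  f+8 = 7 carry 1
  7+7+1 = f
  c+b = 7 carry 1
  4+5+1 = a
  9+d = 6 carry 1
  e+8+1 = 7 carry 1
  a+a+1 = 5 carry 1
  final carry 1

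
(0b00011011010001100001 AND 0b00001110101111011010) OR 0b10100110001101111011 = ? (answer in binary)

0b10101110001101111011

0b00011011010001100001 AND 0b00001110101111011010 = 0b00001010000001000000.
Then OR with 0b10100110001101111011.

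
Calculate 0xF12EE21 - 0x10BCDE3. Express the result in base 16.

0xE07203E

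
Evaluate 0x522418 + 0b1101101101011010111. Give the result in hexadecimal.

0x58FEEF

0b1101101101011010111 = 0x6DAD7 in hexadecimal.
Add column by column in base 16, right to left:
  8+7 = F
  1+D = E
  4+A = E
  2+D = F
  2+6 = 8
  5+0 = 5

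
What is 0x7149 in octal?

0o70511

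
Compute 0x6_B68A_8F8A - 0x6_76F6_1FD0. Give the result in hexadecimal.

0x3F946FBA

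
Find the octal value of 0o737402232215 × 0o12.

Multiply each base-8 digit by 10, carrying:
  5×10 = 50 → write 2 carry 6
  1×10+6 = 16 → write 0 carry 2
  2×10+2 = 22 → write 6 carry 2
  2×10+2 = 22 → write 6 carry 2
  3×10+2 = 32 → write 0 carry 4
  2×10+4 = 24 → write 0 carry 3
  2×10+3 = 23 → write 7 carry 2
  0×10+2 = 2 → write 2
  4×10 = 40 → write 0 carry 5
  7×10+5 = 75 → write 3 carry 9
  3×10+9 = 39 → write 7 carry 4
  7×10+4 = 74 → write 2 carry 9
  remaining carry: 11

0o11273027006602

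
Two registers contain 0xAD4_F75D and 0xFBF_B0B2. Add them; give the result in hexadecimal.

0x1A94A80F

Add column by column in base 16, right to left:
  D+2 = F
  5+B = 0 carry 1
  7+0+1 = 8
  F+B = A carry 1
  4+F+1 = 4 carry 1
  D+B+1 = 9 carry 1
  A+F+1 = A carry 1
  final carry 1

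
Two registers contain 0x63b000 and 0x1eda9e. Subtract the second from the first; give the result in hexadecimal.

0x44d562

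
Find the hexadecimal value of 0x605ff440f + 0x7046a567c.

0xd0a699a8b

Add column by column in base 16, right to left:
  f+c = b carry 1
  0+7+1 = 8
  4+6 = a
  4+5 = 9
  f+a = 9 carry 1
  f+6+1 = 6 carry 1
  5+4+1 = a
  0+0 = 0
  6+7 = d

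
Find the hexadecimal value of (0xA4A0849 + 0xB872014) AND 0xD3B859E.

0x511001C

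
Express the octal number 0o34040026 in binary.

Each octal digit is 3 bits: 3=011 4=100 0=000 4=100 0=000 0=000 2=010 6=110.

0b11100000100000000010110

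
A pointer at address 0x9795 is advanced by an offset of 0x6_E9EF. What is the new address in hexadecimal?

0x78184

Add column by column in base 16, right to left:
  5+F = 4 carry 1
  9+E+1 = 8 carry 1
  7+9+1 = 1 carry 1
  9+E+1 = 8 carry 1
  0+6+1 = 7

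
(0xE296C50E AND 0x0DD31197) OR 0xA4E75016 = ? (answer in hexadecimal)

0xA4F75116

0xE296C50E AND 0x0DD31197 = 0x00920106.
Then OR with 0xA4E75016.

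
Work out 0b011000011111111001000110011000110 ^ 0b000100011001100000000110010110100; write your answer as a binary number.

0b011100000110011001000000001110010

XOR bit by bit (1 where the bits differ):
  011000011111111001000110011000110
^ 000100011001100000000110010110100
= 011100000110011001000000001110010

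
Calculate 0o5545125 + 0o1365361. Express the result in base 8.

Add column by column in base 8, right to left:
  5+1 = 6
  2+6 = 0 carry 1
  1+3+1 = 5
  5+5 = 2 carry 1
  4+6+1 = 3 carry 1
  5+3+1 = 1 carry 1
  5+1+1 = 7

0o7132506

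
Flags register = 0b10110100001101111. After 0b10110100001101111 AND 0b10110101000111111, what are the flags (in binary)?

AND bit by bit (1 only where both bits are 1):
  10110100001101111
& 10110101000111111
= 10110100000101111

0b10110100000101111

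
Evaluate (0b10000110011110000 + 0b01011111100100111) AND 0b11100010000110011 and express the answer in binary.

0b11100010000010011

Add column by column in base 2, right to left:
  0+1 = 1
  0+1 = 1
  0+1 = 1
  0+0 = 0
  1+0 = 1
  1+1 = 0 carry 1
  1+0+1 = 0 carry 1
  1+0+1 = 0 carry 1
  0+1+1 = 0 carry 1
  0+1+1 = 0 carry 1
  1+1+1 = 1 carry 1
  1+1+1 = 1 carry 1
  0+1+1 = 0 carry 1
  0+1+1 = 0 carry 1
  0+0+1 = 1
  0+1 = 1
  1+0 = 1
Sum = 0b11100110000010111; now AND with 0b11100010000110011:
  11100110000010111
& 11100010000110011
= 11100010000010011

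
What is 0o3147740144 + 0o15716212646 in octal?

0o21066153012

Add column by column in base 8, right to left:
  4+6 = 2 carry 1
  4+4+1 = 1 carry 1
  1+6+1 = 0 carry 1
  0+2+1 = 3
  4+1 = 5
  7+2 = 1 carry 1
  7+6+1 = 6 carry 1
  4+1+1 = 6
  1+7 = 0 carry 1
  3+5+1 = 1 carry 1
  0+1+1 = 2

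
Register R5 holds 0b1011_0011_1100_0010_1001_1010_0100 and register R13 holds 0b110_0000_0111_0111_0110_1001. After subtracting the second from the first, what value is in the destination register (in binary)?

Subtract column by column in base 2:
  0-1 → 1 (borrow)
  0-0-1 → 1 (borrow)
  1-0-1 → 0
  0-1 → 1 (borrow)
  0-0-1 → 1 (borrow)
  1-1-1 → 1 (borrow)
  0-1-1 → 0 (borrow)
  1-0-1 → 0
  1-1 → 0
  0-1 → 1 (borrow)
  0-1-1 → 0 (borrow)
  1-0-1 → 0
  0-1 → 1 (borrow)
  1-1-1 → 1 (borrow)
  0-1-1 → 0 (borrow)
  0-0-1 → 1 (borrow)
  0-0-1 → 1 (borrow)
  0-0-1 → 1 (borrow)
  1-0-1 → 0
  1-0 → 1
  1-0 → 1
  1-1 → 0
  0-1 → 1 (borrow)
  0-0-1 → 1 (borrow)
  1-0-1 → 0
  1-0 → 1
  0-0 → 0
  1-0 → 1

0b1010110110111011001000111011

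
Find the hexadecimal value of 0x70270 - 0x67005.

Subtract column by column in base 16:
  0-5 → B (borrow)
  7-0-1 → 6
  2-0 → 2
  0-7 → 9 (borrow)
  7-6-1 → 0

0x926B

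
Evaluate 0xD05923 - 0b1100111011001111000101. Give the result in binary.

0xD05923 = 0b110100000101100100100011 in binary.
Subtract column by column in base 2:
  1-1 → 0
  1-0 → 1
  0-1 → 1 (borrow)
  0-0-1 → 1 (borrow)
  0-0-1 → 1 (borrow)
  1-0-1 → 0
  0-1 → 1 (borrow)
  0-1-1 → 0 (borrow)
  1-1-1 → 1 (borrow)
  0-1-1 → 0 (borrow)
  0-0-1 → 1 (borrow)
  1-0-1 → 0
  1-1 → 0
  0-1 → 1 (borrow)
  1-0-1 → 0
  0-1 → 1 (borrow)
  0-1-1 → 0 (borrow)
  0-1-1 → 0 (borrow)
  0-0-1 → 1 (borrow)
  0-0-1 → 1 (borrow)
  1-1-1 → 1 (borrow)
  0-1-1 → 0 (borrow)
  1-0-1 → 0
  1-0 → 1

0b100111001010010101011110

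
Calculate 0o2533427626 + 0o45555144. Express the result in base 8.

Add column by column in base 8, right to left:
  6+4 = 2 carry 1
  2+4+1 = 7
  6+1 = 7
  7+5 = 4 carry 1
  2+5+1 = 0 carry 1
  4+5+1 = 2 carry 1
  3+5+1 = 1 carry 1
  3+4+1 = 0 carry 1
  5+0+1 = 6
  2+0 = 2

0o2601204772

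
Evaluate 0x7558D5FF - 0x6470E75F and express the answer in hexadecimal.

0x10E7EEA0

Subtract column by column in base 16:
  F-F → 0
  F-5 → A
  5-7 → E (borrow)
  D-E-1 → E (borrow)
  8-0-1 → 7
  5-7 → E (borrow)
  5-4-1 → 0
  7-6 → 1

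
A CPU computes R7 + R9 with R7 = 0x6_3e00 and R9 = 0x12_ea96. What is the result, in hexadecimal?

Add column by column in base 16, right to left:
  0+6 = 6
  0+9 = 9
  e+a = 8 carry 1
  3+e+1 = 2 carry 1
  6+2+1 = 9
  0+1 = 1

0x192896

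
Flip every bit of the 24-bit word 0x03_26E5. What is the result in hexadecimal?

Each hex digit d becomes F−d:
  0→F, 3→C, 2→D, 6→9, E→1, 5→A

0xFCD91A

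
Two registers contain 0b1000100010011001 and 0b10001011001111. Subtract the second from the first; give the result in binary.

Subtract column by column in base 2:
  1-1 → 0
  0-1 → 1 (borrow)
  0-1-1 → 0 (borrow)
  1-1-1 → 1 (borrow)
  1-0-1 → 0
  0-0 → 0
  0-1 → 1 (borrow)
  1-1-1 → 1 (borrow)
  0-0-1 → 1 (borrow)
  0-1-1 → 0 (borrow)
  0-0-1 → 1 (borrow)
  1-0-1 → 0
  0-0 → 0
  0-1 → 1 (borrow)
  0-0-1 → 1 (borrow)
  1-0-1 → 0

0b110010111001010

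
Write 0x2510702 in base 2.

0b10010100010000011100000010

Expand each hex digit to 4 bits: 2=0010 5=0101 1=0001 0=0000 7=0111 0=0000 2=0010.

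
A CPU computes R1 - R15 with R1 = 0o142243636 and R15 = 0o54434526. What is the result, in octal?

0o65607110

Subtract column by column in base 8:
  6-6 → 0
  3-2 → 1
  6-5 → 1
  3-4 → 7 (borrow)
  4-3-1 → 0
  2-4 → 6 (borrow)
  2-4-1 → 5 (borrow)
  4-5-1 → 6 (borrow)
  1-0-1 → 0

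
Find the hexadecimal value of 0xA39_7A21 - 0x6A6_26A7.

0x393537A

Subtract column by column in base 16:
  1-7 → A (borrow)
  2-A-1 → 7 (borrow)
  A-6-1 → 3
  7-2 → 5
  9-6 → 3
  3-A → 9 (borrow)
  A-6-1 → 3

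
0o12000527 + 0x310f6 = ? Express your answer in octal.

0x310f6 = 0o610366 in octal.
Add column by column in base 8, right to left:
  7+6 = 5 carry 1
  2+6+1 = 1 carry 1
  5+3+1 = 1 carry 1
  0+0+1 = 1
  0+1 = 1
  0+6 = 6
  2+0 = 2
  1+0 = 1

0o12611115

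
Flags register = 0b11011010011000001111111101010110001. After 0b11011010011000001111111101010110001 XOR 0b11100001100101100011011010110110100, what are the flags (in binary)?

XOR bit by bit (1 where the bits differ):
  11011010011000001111111101010110001
^ 11100001100101100011011010110110100
= 00111011111101101100100111100000101

0b00111011111101101100100111100000101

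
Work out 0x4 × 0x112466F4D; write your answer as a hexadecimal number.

Multiply each base-16 digit by 4, carrying:
  D×4 = 52 → write 4 carry 3
  4×4+3 = 19 → write 3 carry 1
  F×4+1 = 61 → write D carry 3
  6×4+3 = 27 → write B carry 1
  6×4+1 = 25 → write 9 carry 1
  4×4+1 = 17 → write 1 carry 1
  2×4+1 = 9 → write 9
  1×4 = 4 → write 4
  1×4 = 4 → write 4

0x44919BD34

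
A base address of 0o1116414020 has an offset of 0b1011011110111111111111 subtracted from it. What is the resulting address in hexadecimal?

0x90C2811

0o1116414020 = 0x93A1810 in hexadecimal.
0b1011011110111111111111 = 0x2DEFFF in hexadecimal.
Subtract column by column in base 16:
  0-F → 1 (borrow)
  1-F-1 → 1 (borrow)
  8-F-1 → 8 (borrow)
  1-E-1 → 2 (borrow)
  A-D-1 → C (borrow)
  3-2-1 → 0
  9-0 → 9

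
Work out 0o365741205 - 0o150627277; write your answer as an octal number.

0o215111706

Subtract column by column in base 8:
  5-7 → 6 (borrow)
  0-7-1 → 0 (borrow)
  2-2-1 → 7 (borrow)
  1-7-1 → 1 (borrow)
  4-2-1 → 1
  7-6 → 1
  5-0 → 5
  6-5 → 1
  3-1 → 2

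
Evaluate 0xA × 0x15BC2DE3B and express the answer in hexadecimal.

Multiply each base-16 digit by 10, carrying:
  B×10 = 110 → write E carry 6
  3×10+6 = 36 → write 4 carry 2
  E×10+2 = 142 → write E carry 8
  D×10+8 = 138 → write A carry 8
  2×10+8 = 28 → write C carry 1
  C×10+1 = 121 → write 9 carry 7
  B×10+7 = 117 → write 5 carry 7
  5×10+7 = 57 → write 9 carry 3
  1×10+3 = 13 → write D

0xD959CAE4E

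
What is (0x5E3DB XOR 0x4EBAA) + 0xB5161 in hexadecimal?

0xC59D2

First 0x5E3DB XOR 0x4EBAA = 0x10871.
Add column by column in base 16, right to left:
  1+1 = 2
  7+6 = D
  8+1 = 9
  0+5 = 5
  1+B = C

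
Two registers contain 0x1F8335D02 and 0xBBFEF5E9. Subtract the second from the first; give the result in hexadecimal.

0x13C346719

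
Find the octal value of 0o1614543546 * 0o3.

Multiply each base-8 digit by 3, carrying:
  6×3 = 18 → write 2 carry 2
  4×3+2 = 14 → write 6 carry 1
  5×3+1 = 16 → write 0 carry 2
  3×3+2 = 11 → write 3 carry 1
  4×3+1 = 13 → write 5 carry 1
  5×3+1 = 16 → write 0 carry 2
  4×3+2 = 14 → write 6 carry 1
  1×3+1 = 4 → write 4
  6×3 = 18 → write 2 carry 2
  1×3+2 = 5 → write 5

0o5246053062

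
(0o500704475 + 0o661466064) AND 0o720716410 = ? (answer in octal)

Add column by column in base 8, right to left:
  5+4 = 1 carry 1
  7+6+1 = 6 carry 1
  4+0+1 = 5
  4+6 = 2 carry 1
  0+6+1 = 7
  7+4 = 3 carry 1
  0+1+1 = 2
  0+6 = 6
  5+6 = 3 carry 1
  final carry 1
Sum = 0o1362372561; now AND with 0o720716410:
  1&0=0, 3&7=3, 6&2=2, 2&0=0, 3&7=3, 7&1=1, 2&6=2, 5&4=4, 6&1=0, 1&0=0

0o320312400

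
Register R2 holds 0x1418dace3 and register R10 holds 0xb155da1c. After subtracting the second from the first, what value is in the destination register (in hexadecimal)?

Subtract column by column in base 16:
  3-c → 7 (borrow)
  e-1-1 → c
  c-a → 2
  a-d → d (borrow)
  d-5-1 → 7
  8-5 → 3
  1-1 → 0
  4-b → 9 (borrow)
  1-0-1 → 0

0x9037d2c7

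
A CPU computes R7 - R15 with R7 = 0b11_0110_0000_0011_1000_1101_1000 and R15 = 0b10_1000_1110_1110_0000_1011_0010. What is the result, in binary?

0b110100010101100000100110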